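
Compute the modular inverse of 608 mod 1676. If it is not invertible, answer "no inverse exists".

no inverse exists

Euclidean algorithm on 1676, 608:
1676 = 2*608 + 460
608 = 1*460 + 148
460 = 3*148 + 16
148 = 9*16 + 4
16 = 4*4 + 0
The gcd is 4, not 1, hence no inverse exists.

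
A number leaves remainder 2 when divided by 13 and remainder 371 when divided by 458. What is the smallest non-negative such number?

Write x = 2 + 13·k. Then 13·k ≡ 371 − 2 ≡ 369 (mod 458).
Need 13⁻¹ mod 458. Extended Euclid on (458, 13):
458 = 35·13 + 3
13 = 4·3 + 1
3 = 3·1 + 0
Back-substitute:
1 = 13 − 4·3
1 = −4·458 + 141·13
13⁻¹ ≡ 141 (mod 458), so k ≡ 141·369 ≡ 275 (mod 458).
x = 2 + 13·275 = 3577.

3577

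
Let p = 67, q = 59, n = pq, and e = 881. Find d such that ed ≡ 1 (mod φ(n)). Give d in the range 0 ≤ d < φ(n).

617

φ(n) = (p−1)(q−1) = 66·58 = 3828.
Need d with 881·d ≡ 1 (mod 3828). Apply the extended Euclidean algorithm:
3828 = 4×881 + 304
881 = 2×304 + 273
304 = 1×273 + 31
273 = 8×31 + 25
31 = 1×25 + 6
25 = 4×6 + 1
6 = 6×1 + 0
Back-substitute:
1 = 25 − 4·6
1 = −4·31 + 5·25
1 = 5·273 − 44·31
1 = −44·304 + 49·273
1 = 49·881 − 142·304
1 = −142·3828 + 617·881
So 881·617 ≡ 1 (mod 3828), hence d = 617.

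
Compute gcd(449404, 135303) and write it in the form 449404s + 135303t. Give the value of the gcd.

Euclidean algorithm:
449404 = 3·135303 + 43495
135303 = 3·43495 + 4818
43495 = 9·4818 + 133
4818 = 36·133 + 30
133 = 4·30 + 13
30 = 2·13 + 4
13 = 3·4 + 1
4 = 4·1 + 0
gcd(449404, 135303) = 1.
Express as a combination:
1 = 13 − 3·4
1 = −3·30 + 7·13
1 = 7·133 − 31·30
1 = −31·4818 + 1123·133
1 = 1123·43495 − 10138·4818
1 = −10138·135303 + 31537·43495
1 = 31537·449404 − 104749·135303
So 1 = (31537)·449404 + (-104749)·135303.

1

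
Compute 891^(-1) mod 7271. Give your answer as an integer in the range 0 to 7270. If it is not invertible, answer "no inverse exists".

no inverse exists

Euclidean algorithm on 7271, 891:
7271 = 8·891 + 143
891 = 6·143 + 33
143 = 4·33 + 11
33 = 3·11 + 0
Since gcd = 11 > 1, 891 is not a unit mod 7271.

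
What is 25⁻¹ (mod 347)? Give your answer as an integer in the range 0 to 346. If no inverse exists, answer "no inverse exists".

gcd(347, 25) by repeated division:
347 = 13·25 + 22
25 = 1·22 + 3
22 = 7·3 + 1
3 = 3·1 + 0
Since gcd(25, 347) = 1, back-substitute to write 1 as a combination:
1 = 22 − 7·3
1 = −7·25 + 8·22
1 = 8·347 − 111·25
Thus 25·(-111) ≡ 1 (mod 347); reducing, -111 mod 347 = 236.

236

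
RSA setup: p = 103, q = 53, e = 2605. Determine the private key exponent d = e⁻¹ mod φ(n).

φ(n) = (p−1)(q−1) = 102·52 = 5304.
Need d with 2605·d ≡ 1 (mod 5304). Apply the extended Euclidean algorithm:
5304 = 2·2605 + 94
2605 = 27·94 + 67
94 = 1·67 + 27
67 = 2·27 + 13
27 = 2·13 + 1
13 = 13·1 + 0
Back-substitute:
1 = 27 − 2·13
1 = −2·67 + 5·27
1 = 5·94 − 7·67
1 = −7·2605 + 194·94
1 = 194·5304 − 395·2605
So 2605·(-395) ≡ 1 (mod 5304), hence d ≡ -395 ≡ 4909 (mod 5304).

4909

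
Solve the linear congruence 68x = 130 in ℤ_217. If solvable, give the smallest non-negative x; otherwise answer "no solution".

187

First find gcd(68, 217):
217 = 3·68 + 13
68 = 5·13 + 3
13 = 4·3 + 1
3 = 3·1 + 0
gcd = 1, so a unique solution mod 217 exists.
Back-substitute for the Bézout coefficients:
1 = 13 − 4·3
1 = −4·68 + 21·13
1 = 21·217 − 67·68
So 68·(-67) ≡ 1 (mod 217), giving 68⁻¹ ≡ 150.
x ≡ 68⁻¹·130 ≡ 150·130 ≡ 187 (mod 217).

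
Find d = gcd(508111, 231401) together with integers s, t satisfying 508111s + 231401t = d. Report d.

Euclidean algorithm:
508111 = 2×231401 + 45309
231401 = 5×45309 + 4856
45309 = 9×4856 + 1605
4856 = 3×1605 + 41
1605 = 39×41 + 6
41 = 6×6 + 5
6 = 1×5 + 1
5 = 5×1 + 0
gcd(508111, 231401) = 1.
Express as a combination:
1 = 6 − 5
1 = −41 + 7·6
1 = 7·1605 − 274·41
1 = −274·4856 + 829·1605
1 = 829·45309 − 7735·4856
1 = −7735·231401 + 39504·45309
1 = 39504·508111 − 86743·231401
So 1 = (39504)·508111 + (-86743)·231401.

1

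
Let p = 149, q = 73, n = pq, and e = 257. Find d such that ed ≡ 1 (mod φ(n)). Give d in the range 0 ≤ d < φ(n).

8417

φ(n) = (p−1)(q−1) = 148·72 = 10656.
Need d with 257·d ≡ 1 (mod 10656). Apply the extended Euclidean algorithm:
10656 = 41*257 + 119
257 = 2*119 + 19
119 = 6*19 + 5
19 = 3*5 + 4
5 = 1*4 + 1
4 = 4*1 + 0
Back-substitute:
1 = 5 − 4
1 = −19 + 4·5
1 = 4·119 − 25·19
1 = −25·257 + 54·119
1 = 54·10656 − 2239·257
So 257·(-2239) ≡ 1 (mod 10656), hence d ≡ -2239 ≡ 8417 (mod 10656).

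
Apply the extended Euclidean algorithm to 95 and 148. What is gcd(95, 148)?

1

Repeated division:
148 = 1·95 + 53
95 = 1·53 + 42
53 = 1·42 + 11
42 = 3·11 + 9
11 = 1·9 + 2
9 = 4·2 + 1
2 = 2·1 + 0
gcd(95, 148) = 1.
Back-substituting:
1 = 9 − 4·2
1 = −4·11 + 5·9
1 = 5·42 − 19·11
1 = −19·53 + 24·42
1 = 24·95 − 43·53
1 = −43·148 + 67·95
So 1 = (-43)·148 + (67)·95.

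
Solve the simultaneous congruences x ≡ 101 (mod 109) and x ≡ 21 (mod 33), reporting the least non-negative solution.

2826

Write x = 101 + 109·k. Then 109·k ≡ 21 − 101 ≡ 19 (mod 33).
Need 109⁻¹ mod 33. Extended Euclid on (33, 10):
33 = 3×10 + 3
10 = 3×3 + 1
3 = 3×1 + 0
Back-substitute:
1 = 10 − 3·3
1 = −3·33 + 10·10
109⁻¹ ≡ 10 (mod 33), so k ≡ 10·19 ≡ 25 (mod 33).
x = 101 + 109·25 = 2826.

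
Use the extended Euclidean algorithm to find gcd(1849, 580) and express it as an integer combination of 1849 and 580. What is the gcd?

1

Repeated division:
1849 = 3·580 + 109
580 = 5·109 + 35
109 = 3·35 + 4
35 = 8·4 + 3
4 = 1·3 + 1
3 = 3·1 + 0
gcd(1849, 580) = 1.
Working backward:
1 = 4 − 3
1 = −35 + 9·4
1 = 9·109 − 28·35
1 = −28·580 + 149·109
1 = 149·1849 − 475·580
So 1 = (149)·1849 + (-475)·580.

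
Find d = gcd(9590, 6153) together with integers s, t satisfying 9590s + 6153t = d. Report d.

Repeated division:
9590 = 1*6153 + 3437
6153 = 1*3437 + 2716
3437 = 1*2716 + 721
2716 = 3*721 + 553
721 = 1*553 + 168
553 = 3*168 + 49
168 = 3*49 + 21
49 = 2*21 + 7
21 = 3*7 + 0
gcd(9590, 6153) = 7.
Working backward:
7 = 49 − 2·21
7 = −2·168 + 7·49
7 = 7·553 − 23·168
7 = −23·721 + 30·553
7 = 30·2716 − 113·721
7 = −113·3437 + 143·2716
7 = 143·6153 − 256·3437
7 = −256·9590 + 399·6153
So 7 = (-256)·9590 + (399)·6153.

7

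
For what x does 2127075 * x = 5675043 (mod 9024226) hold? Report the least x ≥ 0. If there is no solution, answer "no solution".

First find gcd(2127075, 9024226):
9024226 = 4*2127075 + 515926
2127075 = 4*515926 + 63371
515926 = 8*63371 + 8958
63371 = 7*8958 + 665
8958 = 13*665 + 313
665 = 2*313 + 39
313 = 8*39 + 1
39 = 39*1 + 0
gcd = 1, so a unique solution mod 9024226 exists.
Back-substitute for the Bézout coefficients:
1 = 313 − 8·39
1 = −8·665 + 17·313
1 = 17·8958 − 229·665
1 = −229·63371 + 1620·8958
1 = 1620·515926 − 13189·63371
1 = −13189·2127075 + 54376·515926
1 = 54376·9024226 − 230693·2127075
So 2127075·(-230693) ≡ 1 (mod 9024226), giving 2127075⁻¹ ≡ 8793533.
x ≡ 2127075⁻¹·5675043 ≡ 8793533·5675043 ≡ 5916377 (mod 9024226).

5916377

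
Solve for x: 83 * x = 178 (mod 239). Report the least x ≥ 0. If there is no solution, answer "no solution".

149

First find gcd(83, 239):
239 = 2*83 + 73
83 = 1*73 + 10
73 = 7*10 + 3
10 = 3*3 + 1
3 = 3*1 + 0
gcd = 1, so a unique solution mod 239 exists.
Back-substitute for the Bézout coefficients:
1 = 10 − 3·3
1 = −3·73 + 22·10
1 = 22·83 − 25·73
1 = −25·239 + 72·83
So 83·(72) ≡ 1 (mod 239), giving 83⁻¹ ≡ 72.
x ≡ 83⁻¹·178 ≡ 72·178 ≡ 149 (mod 239).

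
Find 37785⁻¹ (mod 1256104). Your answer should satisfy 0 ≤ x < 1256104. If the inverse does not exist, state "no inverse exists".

965257

Apply the Euclidean algorithm to 1256104 and 37785:
1256104 = 33×37785 + 9199
37785 = 4×9199 + 989
9199 = 9×989 + 298
989 = 3×298 + 95
298 = 3×95 + 13
95 = 7×13 + 4
13 = 3×4 + 1
4 = 4×1 + 0
gcd = 1, so the inverse exists. Back-substitute:
1 = 13 − 3·4
1 = −3·95 + 22·13
1 = 22·298 − 69·95
1 = −69·989 + 229·298
1 = 229·9199 − 2130·989
1 = −2130·37785 + 8749·9199
1 = 8749·1256104 − 290847·37785
Hence 37785⁻¹ ≡ -290847 ≡ 965257 (mod 1256104).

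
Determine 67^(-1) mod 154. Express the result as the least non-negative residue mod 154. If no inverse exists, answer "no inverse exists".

23

Apply the Euclidean algorithm to 154 and 67:
154 = 2·67 + 20
67 = 3·20 + 7
20 = 2·7 + 6
7 = 1·6 + 1
6 = 6·1 + 0
The gcd is 1. Working backward:
1 = 7 − 6
1 = −20 + 3·7
1 = 3·67 − 10·20
1 = −10·154 + 23·67
So 67·23 ≡ 1 (mod 154).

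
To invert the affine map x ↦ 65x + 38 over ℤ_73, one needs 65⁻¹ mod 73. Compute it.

Extended Euclidean algorithm:
73 = 1*65 + 8
65 = 8*8 + 1
8 = 8*1 + 0
gcd = 1, so the inverse exists. Back-substitute:
1 = 65 − 8·8
1 = −8·73 + 9·65
So 65·9 ≡ 1 (mod 73).

9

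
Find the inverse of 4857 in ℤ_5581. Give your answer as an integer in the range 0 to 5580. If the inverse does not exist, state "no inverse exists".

4232

Apply the Euclidean algorithm to 5581 and 4857:
5581 = 1*4857 + 724
4857 = 6*724 + 513
724 = 1*513 + 211
513 = 2*211 + 91
211 = 2*91 + 29
91 = 3*29 + 4
29 = 7*4 + 1
4 = 4*1 + 0
gcd = 1, so the inverse exists. Back-substitute:
1 = 29 − 7·4
1 = −7·91 + 22·29
1 = 22·211 − 51·91
1 = −51·513 + 124·211
1 = 124·724 − 175·513
1 = −175·4857 + 1174·724
1 = 1174·5581 − 1349·4857
Hence 4857⁻¹ ≡ -1349 ≡ 4232 (mod 5581).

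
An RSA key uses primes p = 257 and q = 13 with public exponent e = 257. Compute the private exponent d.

φ(n) = (p−1)(q−1) = 256·12 = 3072.
Need d with 257·d ≡ 1 (mod 3072). Apply the extended Euclidean algorithm:
3072 = 11×257 + 245
257 = 1×245 + 12
245 = 20×12 + 5
12 = 2×5 + 2
5 = 2×2 + 1
2 = 2×1 + 0
Back-substitute:
1 = 5 − 2·2
1 = −2·12 + 5·5
1 = 5·245 − 102·12
1 = −102·257 + 107·245
1 = 107·3072 − 1279·257
So 257·(-1279) ≡ 1 (mod 3072), hence d ≡ -1279 ≡ 1793 (mod 3072).

1793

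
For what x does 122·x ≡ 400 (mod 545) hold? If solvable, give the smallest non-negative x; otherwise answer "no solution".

450

First find gcd(122, 545):
545 = 4*122 + 57
122 = 2*57 + 8
57 = 7*8 + 1
8 = 8*1 + 0
gcd = 1, so a unique solution mod 545 exists.
Back-substitute for the Bézout coefficients:
1 = 57 − 7·8
1 = −7·122 + 15·57
1 = 15·545 − 67·122
So 122·(-67) ≡ 1 (mod 545), giving 122⁻¹ ≡ 478.
x ≡ 122⁻¹·400 ≡ 478·400 ≡ 450 (mod 545).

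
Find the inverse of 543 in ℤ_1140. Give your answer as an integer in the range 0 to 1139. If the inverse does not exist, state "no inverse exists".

no inverse exists

Euclidean algorithm on 1140, 543:
1140 = 2*543 + 54
543 = 10*54 + 3
54 = 18*3 + 0
The gcd is 3, not 1, hence no inverse exists.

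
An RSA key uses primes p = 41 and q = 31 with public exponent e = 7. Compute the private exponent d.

343

φ(n) = (p−1)(q−1) = 40·30 = 1200.
Need d with 7·d ≡ 1 (mod 1200). Apply the extended Euclidean algorithm:
1200 = 171×7 + 3
7 = 2×3 + 1
3 = 3×1 + 0
Back-substitute:
1 = 7 − 2·3
1 = −2·1200 + 343·7
So 7·343 ≡ 1 (mod 1200), hence d = 343.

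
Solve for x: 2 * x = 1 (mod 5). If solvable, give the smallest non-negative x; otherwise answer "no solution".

First find gcd(2, 5):
5 = 2*2 + 1
2 = 2*1 + 0
gcd = 1, so a unique solution mod 5 exists.
Back-substitute for the Bézout coefficients:
1 = 5 − 2·2
So 2·(-2) ≡ 1 (mod 5), giving 2⁻¹ ≡ 3.
x ≡ 2⁻¹·1 ≡ 3·1 ≡ 3 (mod 5).

3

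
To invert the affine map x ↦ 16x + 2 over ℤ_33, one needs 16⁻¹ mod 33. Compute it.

gcd(33, 16) by repeated division:
33 = 2×16 + 1
16 = 16×1 + 0
Since gcd(16, 33) = 1, back-substitute to write 1 as a combination:
1 = 33 − 2·16
Hence 16⁻¹ ≡ -2 ≡ 31 (mod 33).

31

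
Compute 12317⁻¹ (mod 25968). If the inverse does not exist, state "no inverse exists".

3173

Apply the Euclidean algorithm to 25968 and 12317:
25968 = 2×12317 + 1334
12317 = 9×1334 + 311
1334 = 4×311 + 90
311 = 3×90 + 41
90 = 2×41 + 8
41 = 5×8 + 1
8 = 8×1 + 0
gcd = 1, so the inverse exists. Back-substitute:
1 = 41 − 5·8
1 = −5·90 + 11·41
1 = 11·311 − 38·90
1 = −38·1334 + 163·311
1 = 163·12317 − 1505·1334
1 = −1505·25968 + 3173·12317
So 12317·3173 ≡ 1 (mod 25968).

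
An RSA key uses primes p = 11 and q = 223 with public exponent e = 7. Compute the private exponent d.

1903

φ(n) = (p−1)(q−1) = 10·222 = 2220.
Need d with 7·d ≡ 1 (mod 2220). Apply the extended Euclidean algorithm:
2220 = 317*7 + 1
7 = 7*1 + 0
Back-substitute:
1 = 2220 − 317·7
So 7·(-317) ≡ 1 (mod 2220), hence d ≡ -317 ≡ 1903 (mod 2220).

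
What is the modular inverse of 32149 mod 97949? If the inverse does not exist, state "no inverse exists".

Apply the Euclidean algorithm to 97949 and 32149:
97949 = 3×32149 + 1502
32149 = 21×1502 + 607
1502 = 2×607 + 288
607 = 2×288 + 31
288 = 9×31 + 9
31 = 3×9 + 4
9 = 2×4 + 1
4 = 4×1 + 0
The gcd is 1. Working backward:
1 = 9 − 2·4
1 = −2·31 + 7·9
1 = 7·288 − 65·31
1 = −65·607 + 137·288
1 = 137·1502 − 339·607
1 = −339·32149 + 7256·1502
1 = 7256·97949 − 22107·32149
Thus 32149·(-22107) ≡ 1 (mod 97949); reducing, -22107 mod 97949 = 75842.

75842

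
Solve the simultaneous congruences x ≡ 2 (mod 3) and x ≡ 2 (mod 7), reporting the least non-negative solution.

2

Write x = 2 + 3·k. Then 3·k ≡ 2 − 2 ≡ 0 (mod 7).
Need 3⁻¹ mod 7. Extended Euclid on (7, 3):
7 = 2×3 + 1
3 = 3×1 + 0
Back-substitute:
1 = 7 − 2·3
3⁻¹ ≡ 5 (mod 7), so k ≡ 5·0 ≡ 0 (mod 7).
x = 2 + 3·0 = 2.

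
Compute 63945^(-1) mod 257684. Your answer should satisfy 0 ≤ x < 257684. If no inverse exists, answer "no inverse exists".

no inverse exists

Euclidean algorithm on 257684, 63945:
257684 = 4×63945 + 1904
63945 = 33×1904 + 1113
1904 = 1×1113 + 791
1113 = 1×791 + 322
791 = 2×322 + 147
322 = 2×147 + 28
147 = 5×28 + 7
28 = 4×7 + 0
The gcd is 7, not 1, hence no inverse exists.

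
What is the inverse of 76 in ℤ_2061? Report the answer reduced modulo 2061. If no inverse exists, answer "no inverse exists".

1600

Apply the Euclidean algorithm to 2061 and 76:
2061 = 27*76 + 9
76 = 8*9 + 4
9 = 2*4 + 1
4 = 4*1 + 0
Since gcd(76, 2061) = 1, back-substitute to write 1 as a combination:
1 = 9 − 2·4
1 = −2·76 + 17·9
1 = 17·2061 − 461·76
Hence 76⁻¹ ≡ -461 ≡ 1600 (mod 2061).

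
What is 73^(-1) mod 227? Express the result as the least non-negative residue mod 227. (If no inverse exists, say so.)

gcd(227, 73) by repeated division:
227 = 3*73 + 8
73 = 9*8 + 1
8 = 8*1 + 0
The gcd is 1. Working backward:
1 = 73 − 9·8
1 = −9·227 + 28·73
So 73·28 ≡ 1 (mod 227).

28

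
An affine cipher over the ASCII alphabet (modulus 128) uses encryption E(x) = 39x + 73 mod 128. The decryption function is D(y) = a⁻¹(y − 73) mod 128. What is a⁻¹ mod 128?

23

Apply the Euclidean algorithm to 128 and 39:
128 = 3·39 + 11
39 = 3·11 + 6
11 = 1·6 + 5
6 = 1·5 + 1
5 = 5·1 + 0
Since gcd(39, 128) = 1, back-substitute to write 1 as a combination:
1 = 6 − 5
1 = −11 + 2·6
1 = 2·39 − 7·11
1 = −7·128 + 23·39
So 39·23 ≡ 1 (mod 128).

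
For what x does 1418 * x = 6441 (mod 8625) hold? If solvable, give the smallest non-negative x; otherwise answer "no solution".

5862

First find gcd(1418, 8625):
8625 = 6×1418 + 117
1418 = 12×117 + 14
117 = 8×14 + 5
14 = 2×5 + 4
5 = 1×4 + 1
4 = 4×1 + 0
gcd = 1, so a unique solution mod 8625 exists.
Back-substitute for the Bézout coefficients:
1 = 5 − 4
1 = −14 + 3·5
1 = 3·117 − 25·14
1 = −25·1418 + 303·117
1 = 303·8625 − 1843·1418
So 1418·(-1843) ≡ 1 (mod 8625), giving 1418⁻¹ ≡ 6782.
x ≡ 1418⁻¹·6441 ≡ 6782·6441 ≡ 5862 (mod 8625).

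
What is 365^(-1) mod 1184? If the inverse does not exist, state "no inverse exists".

133

gcd(1184, 365) by repeated division:
1184 = 3·365 + 89
365 = 4·89 + 9
89 = 9·9 + 8
9 = 1·8 + 1
8 = 8·1 + 0
The gcd is 1. Working backward:
1 = 9 − 8
1 = −89 + 10·9
1 = 10·365 − 41·89
1 = −41·1184 + 133·365
So 365·133 ≡ 1 (mod 1184).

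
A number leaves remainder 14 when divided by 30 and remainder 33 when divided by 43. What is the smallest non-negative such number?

Write x = 14 + 30·k. Then 30·k ≡ 33 − 14 ≡ 19 (mod 43).
Need 30⁻¹ mod 43. Extended Euclid on (43, 30):
43 = 1×30 + 13
30 = 2×13 + 4
13 = 3×4 + 1
4 = 4×1 + 0
Back-substitute:
1 = 13 − 3·4
1 = −3·30 + 7·13
1 = 7·43 − 10·30
30⁻¹ ≡ 33 (mod 43), so k ≡ 33·19 ≡ 25 (mod 43).
x = 14 + 30·25 = 764.

764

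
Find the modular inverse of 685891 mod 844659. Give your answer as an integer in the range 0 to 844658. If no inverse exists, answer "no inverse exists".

Extended Euclidean algorithm:
844659 = 1×685891 + 158768
685891 = 4×158768 + 50819
158768 = 3×50819 + 6311
50819 = 8×6311 + 331
6311 = 19×331 + 22
331 = 15×22 + 1
22 = 22×1 + 0
The gcd is 1. Working backward:
1 = 331 − 15·22
1 = −15·6311 + 286·331
1 = 286·50819 − 2303·6311
1 = −2303·158768 + 7195·50819
1 = 7195·685891 − 31083·158768
1 = −31083·844659 + 38278·685891
So 685891·38278 ≡ 1 (mod 844659).

38278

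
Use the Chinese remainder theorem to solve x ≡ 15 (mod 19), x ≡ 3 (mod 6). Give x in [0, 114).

Write x = 15 + 19·k. Then 19·k ≡ 3 − 15 ≡ 0 (mod 6).
Need 19⁻¹ mod 6. Extended Euclid on (6, 1):
6 = 6×1 + 0
19⁻¹ ≡ 1 (mod 6), so k ≡ 1·0 ≡ 0 (mod 6).
x = 15 + 19·0 = 15.

15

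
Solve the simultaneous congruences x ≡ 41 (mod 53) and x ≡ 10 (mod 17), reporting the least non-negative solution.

Write x = 41 + 53·k. Then 53·k ≡ 10 − 41 ≡ 3 (mod 17).
Need 53⁻¹ mod 17. Extended Euclid on (17, 2):
17 = 8·2 + 1
2 = 2·1 + 0
Back-substitute:
1 = 17 − 8·2
53⁻¹ ≡ 9 (mod 17), so k ≡ 9·3 ≡ 10 (mod 17).
x = 41 + 53·10 = 571.

571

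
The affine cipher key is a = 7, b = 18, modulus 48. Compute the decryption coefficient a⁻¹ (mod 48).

gcd(48, 7) by repeated division:
48 = 6·7 + 6
7 = 1·6 + 1
6 = 6·1 + 0
gcd = 1, so the inverse exists. Back-substitute:
1 = 7 − 6
1 = −48 + 7·7
So 7·7 ≡ 1 (mod 48).

7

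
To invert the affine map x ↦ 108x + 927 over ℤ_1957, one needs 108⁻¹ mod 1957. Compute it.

1504

Extended Euclidean algorithm:
1957 = 18×108 + 13
108 = 8×13 + 4
13 = 3×4 + 1
4 = 4×1 + 0
The gcd is 1. Working backward:
1 = 13 − 3·4
1 = −3·108 + 25·13
1 = 25·1957 − 453·108
Thus 108·(-453) ≡ 1 (mod 1957); reducing, -453 mod 1957 = 1504.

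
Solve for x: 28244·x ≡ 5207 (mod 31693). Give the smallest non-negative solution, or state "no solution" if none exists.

First find gcd(28244, 31693):
31693 = 1*28244 + 3449
28244 = 8*3449 + 652
3449 = 5*652 + 189
652 = 3*189 + 85
189 = 2*85 + 19
85 = 4*19 + 9
19 = 2*9 + 1
9 = 9*1 + 0
gcd = 1, so a unique solution mod 31693 exists.
Back-substitute for the Bézout coefficients:
1 = 19 − 2·9
1 = −2·85 + 9·19
1 = 9·189 − 20·85
1 = −20·652 + 69·189
1 = 69·3449 − 365·652
1 = −365·28244 + 2989·3449
1 = 2989·31693 − 3354·28244
So 28244·(-3354) ≡ 1 (mod 31693), giving 28244⁻¹ ≡ 28339.
x ≡ 28244⁻¹·5207 ≡ 28339·5207 ≡ 30258 (mod 31693).

30258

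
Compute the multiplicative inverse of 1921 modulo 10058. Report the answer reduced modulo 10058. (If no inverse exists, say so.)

2953

gcd(10058, 1921) by repeated division:
10058 = 5·1921 + 453
1921 = 4·453 + 109
453 = 4·109 + 17
109 = 6·17 + 7
17 = 2·7 + 3
7 = 2·3 + 1
3 = 3·1 + 0
Since gcd(1921, 10058) = 1, back-substitute to write 1 as a combination:
1 = 7 − 2·3
1 = −2·17 + 5·7
1 = 5·109 − 32·17
1 = −32·453 + 133·109
1 = 133·1921 − 564·453
1 = −564·10058 + 2953·1921
So 1921·2953 ≡ 1 (mod 10058).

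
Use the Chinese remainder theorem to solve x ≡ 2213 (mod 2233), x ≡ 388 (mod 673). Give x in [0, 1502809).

Write x = 2213 + 2233·k. Then 2233·k ≡ 388 − 2213 ≡ 194 (mod 673).
Need 2233⁻¹ mod 673. Extended Euclid on (673, 214):
673 = 3*214 + 31
214 = 6*31 + 28
31 = 1*28 + 3
28 = 9*3 + 1
3 = 3*1 + 0
Back-substitute:
1 = 28 − 9·3
1 = −9·31 + 10·28
1 = 10·214 − 69·31
1 = −69·673 + 217·214
2233⁻¹ ≡ 217 (mod 673), so k ≡ 217·194 ≡ 372 (mod 673).
x = 2213 + 2233·372 = 832889.

832889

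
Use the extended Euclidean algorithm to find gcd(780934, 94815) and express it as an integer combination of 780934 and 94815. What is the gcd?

Euclidean algorithm:
780934 = 8·94815 + 22414
94815 = 4·22414 + 5159
22414 = 4·5159 + 1778
5159 = 2·1778 + 1603
1778 = 1·1603 + 175
1603 = 9·175 + 28
175 = 6·28 + 7
28 = 4·7 + 0
gcd(780934, 94815) = 7.
Back-substituting:
7 = 175 − 6·28
7 = −6·1603 + 55·175
7 = 55·1778 − 61·1603
7 = −61·5159 + 177·1778
7 = 177·22414 − 769·5159
7 = −769·94815 + 3253·22414
7 = 3253·780934 − 26793·94815
So 7 = (3253)·780934 + (-26793)·94815.

7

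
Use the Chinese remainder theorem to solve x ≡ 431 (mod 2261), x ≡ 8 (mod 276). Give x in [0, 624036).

264968

Write x = 431 + 2261·k. Then 2261·k ≡ 8 − 431 ≡ 129 (mod 276).
Need 2261⁻¹ mod 276. Extended Euclid on (276, 53):
276 = 5*53 + 11
53 = 4*11 + 9
11 = 1*9 + 2
9 = 4*2 + 1
2 = 2*1 + 0
Back-substitute:
1 = 9 − 4·2
1 = −4·11 + 5·9
1 = 5·53 − 24·11
1 = −24·276 + 125·53
2261⁻¹ ≡ 125 (mod 276), so k ≡ 125·129 ≡ 117 (mod 276).
x = 431 + 2261·117 = 264968.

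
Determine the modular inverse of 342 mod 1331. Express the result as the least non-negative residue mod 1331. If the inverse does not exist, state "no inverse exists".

Extended Euclidean algorithm:
1331 = 3*342 + 305
342 = 1*305 + 37
305 = 8*37 + 9
37 = 4*9 + 1
9 = 9*1 + 0
gcd = 1, so the inverse exists. Back-substitute:
1 = 37 − 4·9
1 = −4·305 + 33·37
1 = 33·342 − 37·305
1 = −37·1331 + 144·342
So 342·144 ≡ 1 (mod 1331).

144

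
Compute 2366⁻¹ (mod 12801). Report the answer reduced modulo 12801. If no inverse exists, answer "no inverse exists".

gcd(12801, 2366) by repeated division:
12801 = 5·2366 + 971
2366 = 2·971 + 424
971 = 2·424 + 123
424 = 3·123 + 55
123 = 2·55 + 13
55 = 4·13 + 3
13 = 4·3 + 1
3 = 3·1 + 0
Since gcd(2366, 12801) = 1, back-substitute to write 1 as a combination:
1 = 13 − 4·3
1 = −4·55 + 17·13
1 = 17·123 − 38·55
1 = −38·424 + 131·123
1 = 131·971 − 300·424
1 = −300·2366 + 731·971
1 = 731·12801 − 3955·2366
So 2366·(-3955) ≡ 1 (mod 12801), and -3955 ≡ 8846 (mod 12801).

8846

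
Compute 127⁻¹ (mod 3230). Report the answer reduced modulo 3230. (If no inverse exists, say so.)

gcd(3230, 127) by repeated division:
3230 = 25·127 + 55
127 = 2·55 + 17
55 = 3·17 + 4
17 = 4·4 + 1
4 = 4·1 + 0
gcd = 1, so the inverse exists. Back-substitute:
1 = 17 − 4·4
1 = −4·55 + 13·17
1 = 13·127 − 30·55
1 = −30·3230 + 763·127
So 127·763 ≡ 1 (mod 3230).

763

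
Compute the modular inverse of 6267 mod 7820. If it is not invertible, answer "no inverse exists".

5403

Run Euclid on (7820, 6267):
7820 = 1×6267 + 1553
6267 = 4×1553 + 55
1553 = 28×55 + 13
55 = 4×13 + 3
13 = 4×3 + 1
3 = 3×1 + 0
The gcd is 1. Working backward:
1 = 13 − 4·3
1 = −4·55 + 17·13
1 = 17·1553 − 480·55
1 = −480·6267 + 1937·1553
1 = 1937·7820 − 2417·6267
So 6267·(-2417) ≡ 1 (mod 7820), and -2417 ≡ 5403 (mod 7820).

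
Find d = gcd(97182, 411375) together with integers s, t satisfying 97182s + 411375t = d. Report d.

Euclidean algorithm:
411375 = 4*97182 + 22647
97182 = 4*22647 + 6594
22647 = 3*6594 + 2865
6594 = 2*2865 + 864
2865 = 3*864 + 273
864 = 3*273 + 45
273 = 6*45 + 3
45 = 15*3 + 0
gcd(97182, 411375) = 3.
Back-substituting:
3 = 273 − 6·45
3 = −6·864 + 19·273
3 = 19·2865 − 63·864
3 = −63·6594 + 145·2865
3 = 145·22647 − 498·6594
3 = −498·97182 + 2137·22647
3 = 2137·411375 − 9046·97182
So 3 = (2137)·411375 + (-9046)·97182.

3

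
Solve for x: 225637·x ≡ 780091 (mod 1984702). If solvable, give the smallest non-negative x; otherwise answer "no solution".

First find gcd(225637, 1984702):
1984702 = 8·225637 + 179606
225637 = 1·179606 + 46031
179606 = 3·46031 + 41513
46031 = 1·41513 + 4518
41513 = 9·4518 + 851
4518 = 5·851 + 263
851 = 3·263 + 62
263 = 4·62 + 15
62 = 4·15 + 2
15 = 7·2 + 1
2 = 2·1 + 0
gcd = 1, so a unique solution mod 1984702 exists.
Back-substitute for the Bézout coefficients:
1 = 15 − 7·2
1 = −7·62 + 29·15
1 = 29·263 − 123·62
1 = −123·851 + 398·263
1 = 398·4518 − 2113·851
1 = −2113·41513 + 19415·4518
1 = 19415·46031 − 21528·41513
1 = −21528·179606 + 83999·46031
1 = 83999·225637 − 105527·179606
1 = −105527·1984702 + 928215·225637
So 225637·(928215) ≡ 1 (mod 1984702), giving 225637⁻¹ ≡ 928215.
x ≡ 225637⁻¹·780091 ≡ 928215·780091 ≡ 1428693 (mod 1984702).

1428693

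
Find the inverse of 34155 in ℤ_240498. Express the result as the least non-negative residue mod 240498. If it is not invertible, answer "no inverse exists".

Compute gcd(34155, 240498):
240498 = 7·34155 + 1413
34155 = 24·1413 + 243
1413 = 5·243 + 198
243 = 1·198 + 45
198 = 4·45 + 18
45 = 2·18 + 9
18 = 2·9 + 0
gcd(34155, 240498) = 9 ≠ 1, so 34155 has no multiplicative inverse modulo 240498.

no inverse exists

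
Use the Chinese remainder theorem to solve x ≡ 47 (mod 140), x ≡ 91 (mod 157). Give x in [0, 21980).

Write x = 47 + 140·k. Then 140·k ≡ 91 − 47 ≡ 44 (mod 157).
Need 140⁻¹ mod 157. Extended Euclid on (157, 140):
157 = 1·140 + 17
140 = 8·17 + 4
17 = 4·4 + 1
4 = 4·1 + 0
Back-substitute:
1 = 17 − 4·4
1 = −4·140 + 33·17
1 = 33·157 − 37·140
140⁻¹ ≡ 120 (mod 157), so k ≡ 120·44 ≡ 99 (mod 157).
x = 47 + 140·99 = 13907.

13907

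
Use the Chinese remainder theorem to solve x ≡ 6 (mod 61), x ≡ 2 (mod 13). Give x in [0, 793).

67

Write x = 6 + 61·k. Then 61·k ≡ 2 − 6 ≡ 9 (mod 13).
Need 61⁻¹ mod 13. Extended Euclid on (13, 9):
13 = 1×9 + 4
9 = 2×4 + 1
4 = 4×1 + 0
Back-substitute:
1 = 9 − 2·4
1 = −2·13 + 3·9
61⁻¹ ≡ 3 (mod 13), so k ≡ 3·9 ≡ 1 (mod 13).
x = 6 + 61·1 = 67.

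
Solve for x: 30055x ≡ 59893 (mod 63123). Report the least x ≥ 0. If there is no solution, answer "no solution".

34570

First find gcd(30055, 63123):
63123 = 2·30055 + 3013
30055 = 9·3013 + 2938
3013 = 1·2938 + 75
2938 = 39·75 + 13
75 = 5·13 + 10
13 = 1·10 + 3
10 = 3·3 + 1
3 = 3·1 + 0
gcd = 1, so a unique solution mod 63123 exists.
Back-substitute for the Bézout coefficients:
1 = 10 − 3·3
1 = −3·13 + 4·10
1 = 4·75 − 23·13
1 = −23·2938 + 901·75
1 = 901·3013 − 924·2938
1 = −924·30055 + 9217·3013
1 = 9217·63123 − 19358·30055
So 30055·(-19358) ≡ 1 (mod 63123), giving 30055⁻¹ ≡ 43765.
x ≡ 30055⁻¹·59893 ≡ 43765·59893 ≡ 34570 (mod 63123).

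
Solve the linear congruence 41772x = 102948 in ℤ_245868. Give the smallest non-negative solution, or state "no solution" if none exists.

20309

First find gcd(41772, 245868):
245868 = 5·41772 + 37008
41772 = 1·37008 + 4764
37008 = 7·4764 + 3660
4764 = 1·3660 + 1104
3660 = 3·1104 + 348
1104 = 3·348 + 60
348 = 5·60 + 48
60 = 1·48 + 12
48 = 4·12 + 0
gcd = 12 and 12 | 102948, so solutions exist. Divide through by 12: 3481x ≡ 8579 (mod 20489).
Now find 3481⁻¹ mod 20489:
20489 = 5×3481 + 3084
3481 = 1×3084 + 397
3084 = 7×397 + 305
397 = 1×305 + 92
305 = 3×92 + 29
92 = 3×29 + 5
29 = 5×5 + 4
5 = 1×4 + 1
4 = 4×1 + 0
Back-substitute:
1 = 5 − 4
1 = −29 + 6·5
1 = 6·92 − 19·29
1 = −19·305 + 63·92
1 = 63·397 − 82·305
1 = −82·3084 + 637·397
1 = 637·3481 − 719·3084
1 = −719·20489 + 4232·3481
So 3481⁻¹ ≡ 4232 (mod 20489).
Then x ≡ 4232·8579 ≡ 20309 (mod 20489); the smallest non-negative solution is x = 20309.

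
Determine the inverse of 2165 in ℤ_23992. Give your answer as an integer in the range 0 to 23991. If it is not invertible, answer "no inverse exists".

Extended Euclidean algorithm:
23992 = 11×2165 + 177
2165 = 12×177 + 41
177 = 4×41 + 13
41 = 3×13 + 2
13 = 6×2 + 1
2 = 2×1 + 0
The gcd is 1. Working backward:
1 = 13 − 6·2
1 = −6·41 + 19·13
1 = 19·177 − 82·41
1 = −82·2165 + 1003·177
1 = 1003·23992 − 11115·2165
So 2165·(-11115) ≡ 1 (mod 23992), and -11115 ≡ 12877 (mod 23992).

12877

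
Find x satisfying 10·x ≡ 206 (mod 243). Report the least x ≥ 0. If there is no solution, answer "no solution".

First find gcd(10, 243):
243 = 24×10 + 3
10 = 3×3 + 1
3 = 3×1 + 0
gcd = 1, so a unique solution mod 243 exists.
Back-substitute for the Bézout coefficients:
1 = 10 − 3·3
1 = −3·243 + 73·10
So 10·(73) ≡ 1 (mod 243), giving 10⁻¹ ≡ 73.
x ≡ 10⁻¹·206 ≡ 73·206 ≡ 215 (mod 243).

215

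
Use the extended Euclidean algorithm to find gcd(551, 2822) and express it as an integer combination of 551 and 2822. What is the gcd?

Apply Euclid's algorithm to 2822 and 551:
2822 = 5·551 + 67
551 = 8·67 + 15
67 = 4·15 + 7
15 = 2·7 + 1
7 = 7·1 + 0
gcd(551, 2822) = 1.
Back-substituting:
1 = 15 − 2·7
1 = −2·67 + 9·15
1 = 9·551 − 74·67
1 = −74·2822 + 379·551
So 1 = (-74)·2822 + (379)·551.

1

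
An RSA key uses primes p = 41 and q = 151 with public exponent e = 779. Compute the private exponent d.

2819

φ(n) = (p−1)(q−1) = 40·150 = 6000.
Need d with 779·d ≡ 1 (mod 6000). Apply the extended Euclidean algorithm:
6000 = 7×779 + 547
779 = 1×547 + 232
547 = 2×232 + 83
232 = 2×83 + 66
83 = 1×66 + 17
66 = 3×17 + 15
17 = 1×15 + 2
15 = 7×2 + 1
2 = 2×1 + 0
Back-substitute:
1 = 15 − 7·2
1 = −7·17 + 8·15
1 = 8·66 − 31·17
1 = −31·83 + 39·66
1 = 39·232 − 109·83
1 = −109·547 + 257·232
1 = 257·779 − 366·547
1 = −366·6000 + 2819·779
So 779·2819 ≡ 1 (mod 6000), hence d = 2819.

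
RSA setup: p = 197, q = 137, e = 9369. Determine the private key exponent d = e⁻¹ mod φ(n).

4905

φ(n) = (p−1)(q−1) = 196·136 = 26656.
Need d with 9369·d ≡ 1 (mod 26656). Apply the extended Euclidean algorithm:
26656 = 2×9369 + 7918
9369 = 1×7918 + 1451
7918 = 5×1451 + 663
1451 = 2×663 + 125
663 = 5×125 + 38
125 = 3×38 + 11
38 = 3×11 + 5
11 = 2×5 + 1
5 = 5×1 + 0
Back-substitute:
1 = 11 − 2·5
1 = −2·38 + 7·11
1 = 7·125 − 23·38
1 = −23·663 + 122·125
1 = 122·1451 − 267·663
1 = −267·7918 + 1457·1451
1 = 1457·9369 − 1724·7918
1 = −1724·26656 + 4905·9369
So 9369·4905 ≡ 1 (mod 26656), hence d = 4905.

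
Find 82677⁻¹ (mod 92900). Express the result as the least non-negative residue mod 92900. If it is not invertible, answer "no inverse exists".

Extended Euclidean algorithm:
92900 = 1*82677 + 10223
82677 = 8*10223 + 893
10223 = 11*893 + 400
893 = 2*400 + 93
400 = 4*93 + 28
93 = 3*28 + 9
28 = 3*9 + 1
9 = 9*1 + 0
The gcd is 1. Working backward:
1 = 28 − 3·9
1 = −3·93 + 10·28
1 = 10·400 − 43·93
1 = −43·893 + 96·400
1 = 96·10223 − 1099·893
1 = −1099·82677 + 8888·10223
1 = 8888·92900 − 9987·82677
Thus 82677·(-9987) ≡ 1 (mod 92900); reducing, -9987 mod 92900 = 82913.

82913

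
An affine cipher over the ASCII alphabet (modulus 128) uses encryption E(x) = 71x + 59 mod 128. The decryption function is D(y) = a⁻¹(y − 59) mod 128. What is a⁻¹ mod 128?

119

Run Euclid on (128, 71):
128 = 1×71 + 57
71 = 1×57 + 14
57 = 4×14 + 1
14 = 14×1 + 0
Since gcd(71, 128) = 1, back-substitute to write 1 as a combination:
1 = 57 − 4·14
1 = −4·71 + 5·57
1 = 5·128 − 9·71
So 71·(-9) ≡ 1 (mod 128), and -9 ≡ 119 (mod 128).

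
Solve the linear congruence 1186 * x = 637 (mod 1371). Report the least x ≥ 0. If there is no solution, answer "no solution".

First find gcd(1186, 1371):
1371 = 1*1186 + 185
1186 = 6*185 + 76
185 = 2*76 + 33
76 = 2*33 + 10
33 = 3*10 + 3
10 = 3*3 + 1
3 = 3*1 + 0
gcd = 1, so a unique solution mod 1371 exists.
Back-substitute for the Bézout coefficients:
1 = 10 − 3·3
1 = −3·33 + 10·10
1 = 10·76 − 23·33
1 = −23·185 + 56·76
1 = 56·1186 − 359·185
1 = −359·1371 + 415·1186
So 1186·(415) ≡ 1 (mod 1371), giving 1186⁻¹ ≡ 415.
x ≡ 1186⁻¹·637 ≡ 415·637 ≡ 1123 (mod 1371).

1123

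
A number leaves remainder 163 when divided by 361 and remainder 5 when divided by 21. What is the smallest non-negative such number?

4856

Write x = 163 + 361·k. Then 361·k ≡ 5 − 163 ≡ 10 (mod 21).
Need 361⁻¹ mod 21. Extended Euclid on (21, 4):
21 = 5*4 + 1
4 = 4*1 + 0
Back-substitute:
1 = 21 − 5·4
361⁻¹ ≡ 16 (mod 21), so k ≡ 16·10 ≡ 13 (mod 21).
x = 163 + 361·13 = 4856.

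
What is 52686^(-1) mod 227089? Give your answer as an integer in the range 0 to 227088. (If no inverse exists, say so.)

gcd(227089, 52686) by repeated division:
227089 = 4*52686 + 16345
52686 = 3*16345 + 3651
16345 = 4*3651 + 1741
3651 = 2*1741 + 169
1741 = 10*169 + 51
169 = 3*51 + 16
51 = 3*16 + 3
16 = 5*3 + 1
3 = 3*1 + 0
gcd = 1, so the inverse exists. Back-substitute:
1 = 16 − 5·3
1 = −5·51 + 16·16
1 = 16·169 − 53·51
1 = −53·1741 + 546·169
1 = 546·3651 − 1145·1741
1 = −1145·16345 + 5126·3651
1 = 5126·52686 − 16523·16345
1 = −16523·227089 + 71218·52686
So 52686·71218 ≡ 1 (mod 227089).

71218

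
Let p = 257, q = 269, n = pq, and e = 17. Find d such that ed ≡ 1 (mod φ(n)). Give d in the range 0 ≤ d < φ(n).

φ(n) = (p−1)(q−1) = 256·268 = 68608.
Need d with 17·d ≡ 1 (mod 68608). Apply the extended Euclidean algorithm:
68608 = 4035*17 + 13
17 = 1*13 + 4
13 = 3*4 + 1
4 = 4*1 + 0
Back-substitute:
1 = 13 − 3·4
1 = −3·17 + 4·13
1 = 4·68608 − 16143·17
So 17·(-16143) ≡ 1 (mod 68608), hence d ≡ -16143 ≡ 52465 (mod 68608).

52465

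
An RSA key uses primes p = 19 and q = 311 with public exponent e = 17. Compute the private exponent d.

φ(n) = (p−1)(q−1) = 18·310 = 5580.
Need d with 17·d ≡ 1 (mod 5580). Apply the extended Euclidean algorithm:
5580 = 328×17 + 4
17 = 4×4 + 1
4 = 4×1 + 0
Back-substitute:
1 = 17 − 4·4
1 = −4·5580 + 1313·17
So 17·1313 ≡ 1 (mod 5580), hence d = 1313.

1313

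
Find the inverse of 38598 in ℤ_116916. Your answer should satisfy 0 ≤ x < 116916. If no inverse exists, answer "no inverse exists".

no inverse exists

Compute gcd(38598, 116916):
116916 = 3·38598 + 1122
38598 = 34·1122 + 450
1122 = 2·450 + 222
450 = 2·222 + 6
222 = 37·6 + 0
gcd(38598, 116916) = 6 ≠ 1, so 38598 has no multiplicative inverse modulo 116916.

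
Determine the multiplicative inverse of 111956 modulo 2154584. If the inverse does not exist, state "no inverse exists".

no inverse exists

Euclidean algorithm on 2154584, 111956:
2154584 = 19·111956 + 27420
111956 = 4·27420 + 2276
27420 = 12·2276 + 108
2276 = 21·108 + 8
108 = 13·8 + 4
8 = 2·4 + 0
gcd(111956, 2154584) = 4 ≠ 1, so 111956 has no multiplicative inverse modulo 2154584.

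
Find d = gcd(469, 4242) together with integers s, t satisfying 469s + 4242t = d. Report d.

Apply Euclid's algorithm to 4242 and 469:
4242 = 9·469 + 21
469 = 22·21 + 7
21 = 3·7 + 0
gcd(469, 4242) = 7.
Back-substituting:
7 = 469 − 22·21
7 = −22·4242 + 199·469
So 7 = (-22)·4242 + (199)·469.

7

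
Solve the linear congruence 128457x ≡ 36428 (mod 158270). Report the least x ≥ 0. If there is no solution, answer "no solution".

12984

First find gcd(128457, 158270):
158270 = 1·128457 + 29813
128457 = 4·29813 + 9205
29813 = 3·9205 + 2198
9205 = 4·2198 + 413
2198 = 5·413 + 133
413 = 3·133 + 14
133 = 9·14 + 7
14 = 2·7 + 0
gcd = 7 and 7 | 36428, so solutions exist. Divide through by 7: 18351x ≡ 5204 (mod 22610).
Now find 18351⁻¹ mod 22610:
22610 = 1*18351 + 4259
18351 = 4*4259 + 1315
4259 = 3*1315 + 314
1315 = 4*314 + 59
314 = 5*59 + 19
59 = 3*19 + 2
19 = 9*2 + 1
2 = 2*1 + 0
Back-substitute:
1 = 19 − 9·2
1 = −9·59 + 28·19
1 = 28·314 − 149·59
1 = −149·1315 + 624·314
1 = 624·4259 − 2021·1315
1 = −2021·18351 + 8708·4259
1 = 8708·22610 − 10729·18351
So 18351·(-10729) ≡ 1 (mod 22610), i.e. 18351⁻¹ ≡ 11881.
Then x ≡ 11881·5204 ≡ 12984 (mod 22610); the smallest non-negative solution is x = 12984.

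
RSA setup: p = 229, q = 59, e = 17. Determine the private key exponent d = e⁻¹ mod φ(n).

7001

φ(n) = (p−1)(q−1) = 228·58 = 13224.
Need d with 17·d ≡ 1 (mod 13224). Apply the extended Euclidean algorithm:
13224 = 777*17 + 15
17 = 1*15 + 2
15 = 7*2 + 1
2 = 2*1 + 0
Back-substitute:
1 = 15 − 7·2
1 = −7·17 + 8·15
1 = 8·13224 − 6223·17
So 17·(-6223) ≡ 1 (mod 13224), hence d ≡ -6223 ≡ 7001 (mod 13224).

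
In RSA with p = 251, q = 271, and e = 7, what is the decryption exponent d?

9643

φ(n) = (p−1)(q−1) = 250·270 = 67500.
Need d with 7·d ≡ 1 (mod 67500). Apply the extended Euclidean algorithm:
67500 = 9642·7 + 6
7 = 1·6 + 1
6 = 6·1 + 0
Back-substitute:
1 = 7 − 6
1 = −67500 + 9643·7
So 7·9643 ≡ 1 (mod 67500), hence d = 9643.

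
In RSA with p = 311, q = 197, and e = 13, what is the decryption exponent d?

φ(n) = (p−1)(q−1) = 310·196 = 60760.
Need d with 13·d ≡ 1 (mod 60760). Apply the extended Euclidean algorithm:
60760 = 4673*13 + 11
13 = 1*11 + 2
11 = 5*2 + 1
2 = 2*1 + 0
Back-substitute:
1 = 11 − 5·2
1 = −5·13 + 6·11
1 = 6·60760 − 28043·13
So 13·(-28043) ≡ 1 (mod 60760), hence d ≡ -28043 ≡ 32717 (mod 60760).

32717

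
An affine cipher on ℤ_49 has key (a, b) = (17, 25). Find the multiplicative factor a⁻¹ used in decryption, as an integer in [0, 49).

26

Run Euclid on (49, 17):
49 = 2×17 + 15
17 = 1×15 + 2
15 = 7×2 + 1
2 = 2×1 + 0
gcd = 1, so the inverse exists. Back-substitute:
1 = 15 − 7·2
1 = −7·17 + 8·15
1 = 8·49 − 23·17
Hence 17⁻¹ ≡ -23 ≡ 26 (mod 49).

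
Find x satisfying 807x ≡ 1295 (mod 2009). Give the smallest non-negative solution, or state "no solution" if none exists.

First find gcd(807, 2009):
2009 = 2·807 + 395
807 = 2·395 + 17
395 = 23·17 + 4
17 = 4·4 + 1
4 = 4·1 + 0
gcd = 1, so a unique solution mod 2009 exists.
Back-substitute for the Bézout coefficients:
1 = 17 − 4·4
1 = −4·395 + 93·17
1 = 93·807 − 190·395
1 = −190·2009 + 473·807
So 807·(473) ≡ 1 (mod 2009), giving 807⁻¹ ≡ 473.
x ≡ 807⁻¹·1295 ≡ 473·1295 ≡ 1799 (mod 2009).

1799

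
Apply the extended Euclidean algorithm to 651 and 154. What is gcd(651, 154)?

7

Euclidean algorithm:
651 = 4·154 + 35
154 = 4·35 + 14
35 = 2·14 + 7
14 = 2·7 + 0
gcd(651, 154) = 7.
Express as a combination:
7 = 35 − 2·14
7 = −2·154 + 9·35
7 = 9·651 − 38·154
So 7 = (9)·651 + (-38)·154.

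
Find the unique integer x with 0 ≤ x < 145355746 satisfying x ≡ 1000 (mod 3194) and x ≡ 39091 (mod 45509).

Write x = 1000 + 3194·k. Then 3194·k ≡ 39091 − 1000 ≡ 38091 (mod 45509).
Need 3194⁻¹ mod 45509. Extended Euclid on (45509, 3194):
45509 = 14×3194 + 793
3194 = 4×793 + 22
793 = 36×22 + 1
22 = 22×1 + 0
Back-substitute:
1 = 793 − 36·22
1 = −36·3194 + 145·793
1 = 145·45509 − 2066·3194
3194⁻¹ ≡ 43443 (mod 45509), so k ≡ 43443·38091 ≡ 34564 (mod 45509).
x = 1000 + 3194·34564 = 110398416.

110398416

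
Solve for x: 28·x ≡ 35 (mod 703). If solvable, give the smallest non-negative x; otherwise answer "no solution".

First find gcd(28, 703):
703 = 25×28 + 3
28 = 9×3 + 1
3 = 3×1 + 0
gcd = 1, so a unique solution mod 703 exists.
Back-substitute for the Bézout coefficients:
1 = 28 − 9·3
1 = −9·703 + 226·28
So 28·(226) ≡ 1 (mod 703), giving 28⁻¹ ≡ 226.
x ≡ 28⁻¹·35 ≡ 226·35 ≡ 177 (mod 703).

177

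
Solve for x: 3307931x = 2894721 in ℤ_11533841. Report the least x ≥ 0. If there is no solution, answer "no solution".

gcd(3307931, 11533841):
11533841 = 3×3307931 + 1610048
3307931 = 2×1610048 + 87835
1610048 = 18×87835 + 29018
87835 = 3×29018 + 781
29018 = 37×781 + 121
781 = 6×121 + 55
121 = 2×55 + 11
55 = 5×11 + 0
gcd = 11, but 11 ∤ 2894721, so the congruence has no solution.

no solution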